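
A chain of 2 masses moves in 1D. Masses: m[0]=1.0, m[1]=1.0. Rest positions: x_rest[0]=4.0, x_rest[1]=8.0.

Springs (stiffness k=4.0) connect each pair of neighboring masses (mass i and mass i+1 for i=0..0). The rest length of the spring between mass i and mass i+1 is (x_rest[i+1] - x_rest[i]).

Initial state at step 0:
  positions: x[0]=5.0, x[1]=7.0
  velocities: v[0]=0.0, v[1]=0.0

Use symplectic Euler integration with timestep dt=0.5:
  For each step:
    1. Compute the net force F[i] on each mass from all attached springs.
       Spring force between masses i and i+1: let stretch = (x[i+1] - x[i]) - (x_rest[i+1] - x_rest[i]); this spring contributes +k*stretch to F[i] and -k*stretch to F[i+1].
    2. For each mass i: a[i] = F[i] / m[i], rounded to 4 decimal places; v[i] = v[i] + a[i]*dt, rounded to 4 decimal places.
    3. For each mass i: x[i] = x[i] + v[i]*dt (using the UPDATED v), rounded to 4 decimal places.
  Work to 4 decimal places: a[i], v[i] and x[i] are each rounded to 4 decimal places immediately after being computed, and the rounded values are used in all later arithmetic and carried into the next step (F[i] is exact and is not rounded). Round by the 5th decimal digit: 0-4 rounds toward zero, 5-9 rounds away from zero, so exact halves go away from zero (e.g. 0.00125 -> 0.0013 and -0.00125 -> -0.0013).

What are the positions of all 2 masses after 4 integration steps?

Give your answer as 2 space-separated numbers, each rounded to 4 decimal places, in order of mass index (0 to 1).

Answer: 5.0000 7.0000

Derivation:
Step 0: x=[5.0000 7.0000] v=[0.0000 0.0000]
Step 1: x=[3.0000 9.0000] v=[-4.0000 4.0000]
Step 2: x=[3.0000 9.0000] v=[0.0000 0.0000]
Step 3: x=[5.0000 7.0000] v=[4.0000 -4.0000]
Step 4: x=[5.0000 7.0000] v=[0.0000 0.0000]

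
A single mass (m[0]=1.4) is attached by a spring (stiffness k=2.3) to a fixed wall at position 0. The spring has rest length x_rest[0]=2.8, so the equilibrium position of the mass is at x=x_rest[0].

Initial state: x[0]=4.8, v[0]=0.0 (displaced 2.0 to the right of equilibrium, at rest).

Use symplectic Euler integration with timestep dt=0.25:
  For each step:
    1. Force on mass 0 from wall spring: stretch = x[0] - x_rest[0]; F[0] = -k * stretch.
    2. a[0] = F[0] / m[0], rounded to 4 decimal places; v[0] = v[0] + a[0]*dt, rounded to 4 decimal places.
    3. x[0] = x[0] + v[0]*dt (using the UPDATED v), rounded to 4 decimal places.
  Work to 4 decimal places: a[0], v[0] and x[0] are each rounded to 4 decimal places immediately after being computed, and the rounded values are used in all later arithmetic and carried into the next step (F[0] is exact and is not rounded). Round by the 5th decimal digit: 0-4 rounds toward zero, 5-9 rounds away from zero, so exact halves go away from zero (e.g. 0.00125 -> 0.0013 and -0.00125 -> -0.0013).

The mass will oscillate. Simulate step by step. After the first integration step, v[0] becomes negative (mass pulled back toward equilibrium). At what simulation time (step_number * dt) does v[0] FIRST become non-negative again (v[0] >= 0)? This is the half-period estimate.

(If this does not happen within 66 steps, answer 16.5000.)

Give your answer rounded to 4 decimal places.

Answer: 2.5000

Derivation:
Step 0: x=[4.8000] v=[0.0000]
Step 1: x=[4.5947] v=[-0.8214]
Step 2: x=[4.2051] v=[-1.5585]
Step 3: x=[3.6712] v=[-2.1356]
Step 4: x=[3.0479] v=[-2.4934]
Step 5: x=[2.3991] v=[-2.5952]
Step 6: x=[1.7915] v=[-2.4306]
Step 7: x=[1.2874] v=[-2.0164]
Step 8: x=[0.9386] v=[-1.3952]
Step 9: x=[0.7809] v=[-0.6307]
Step 10: x=[0.8306] v=[0.1986]
First v>=0 after going negative at step 10, time=2.5000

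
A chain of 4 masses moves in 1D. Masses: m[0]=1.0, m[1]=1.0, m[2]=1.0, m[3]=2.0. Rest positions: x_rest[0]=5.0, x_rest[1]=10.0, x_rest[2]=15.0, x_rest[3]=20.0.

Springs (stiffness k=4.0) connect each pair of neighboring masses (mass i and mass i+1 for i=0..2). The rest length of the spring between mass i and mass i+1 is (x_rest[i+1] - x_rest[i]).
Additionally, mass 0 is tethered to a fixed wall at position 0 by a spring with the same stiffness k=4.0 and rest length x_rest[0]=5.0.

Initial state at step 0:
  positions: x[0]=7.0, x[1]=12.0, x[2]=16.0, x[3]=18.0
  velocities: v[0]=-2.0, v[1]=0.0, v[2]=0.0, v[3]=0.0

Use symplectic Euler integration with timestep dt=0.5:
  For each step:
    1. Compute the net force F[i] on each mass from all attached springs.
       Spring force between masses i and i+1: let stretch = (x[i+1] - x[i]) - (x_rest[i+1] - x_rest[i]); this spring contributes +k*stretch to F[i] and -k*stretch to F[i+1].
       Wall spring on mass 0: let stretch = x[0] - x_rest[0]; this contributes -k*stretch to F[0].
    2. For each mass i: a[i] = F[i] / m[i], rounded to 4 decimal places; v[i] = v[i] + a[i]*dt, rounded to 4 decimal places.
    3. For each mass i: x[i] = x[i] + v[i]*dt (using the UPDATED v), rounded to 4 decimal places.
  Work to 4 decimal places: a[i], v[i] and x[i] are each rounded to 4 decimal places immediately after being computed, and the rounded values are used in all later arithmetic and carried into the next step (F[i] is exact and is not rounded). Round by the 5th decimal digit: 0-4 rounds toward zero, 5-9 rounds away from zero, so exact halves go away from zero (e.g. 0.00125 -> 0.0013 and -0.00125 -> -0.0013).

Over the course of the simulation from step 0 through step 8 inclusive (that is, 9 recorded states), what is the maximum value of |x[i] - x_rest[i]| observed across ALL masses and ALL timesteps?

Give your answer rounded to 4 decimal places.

Step 0: x=[7.0000 12.0000 16.0000 18.0000] v=[-2.0000 0.0000 0.0000 0.0000]
Step 1: x=[4.0000 11.0000 14.0000 19.5000] v=[-6.0000 -2.0000 -4.0000 3.0000]
Step 2: x=[4.0000 6.0000 14.5000 20.7500] v=[0.0000 -10.0000 1.0000 2.5000]
Step 3: x=[2.0000 7.5000 12.7500 21.3750] v=[-4.0000 3.0000 -3.5000 1.2500]
Step 4: x=[3.5000 8.7500 14.3750 20.1875] v=[3.0000 2.5000 3.2500 -2.3750]
Step 5: x=[6.7500 10.3750 16.1875 18.5938] v=[6.5000 3.2500 3.6250 -3.1875]
Step 6: x=[6.8750 14.1875 14.5938 18.2969] v=[0.2500 7.6250 -3.1874 -0.5938]
Step 7: x=[7.4375 11.0938 16.2969 18.6485] v=[1.1250 -6.1874 3.4062 0.7031]
Step 8: x=[4.2188 9.5469 15.1485 20.3243] v=[-6.4374 -3.0938 -2.2968 3.3515]
Max displacement = 4.1875

Answer: 4.1875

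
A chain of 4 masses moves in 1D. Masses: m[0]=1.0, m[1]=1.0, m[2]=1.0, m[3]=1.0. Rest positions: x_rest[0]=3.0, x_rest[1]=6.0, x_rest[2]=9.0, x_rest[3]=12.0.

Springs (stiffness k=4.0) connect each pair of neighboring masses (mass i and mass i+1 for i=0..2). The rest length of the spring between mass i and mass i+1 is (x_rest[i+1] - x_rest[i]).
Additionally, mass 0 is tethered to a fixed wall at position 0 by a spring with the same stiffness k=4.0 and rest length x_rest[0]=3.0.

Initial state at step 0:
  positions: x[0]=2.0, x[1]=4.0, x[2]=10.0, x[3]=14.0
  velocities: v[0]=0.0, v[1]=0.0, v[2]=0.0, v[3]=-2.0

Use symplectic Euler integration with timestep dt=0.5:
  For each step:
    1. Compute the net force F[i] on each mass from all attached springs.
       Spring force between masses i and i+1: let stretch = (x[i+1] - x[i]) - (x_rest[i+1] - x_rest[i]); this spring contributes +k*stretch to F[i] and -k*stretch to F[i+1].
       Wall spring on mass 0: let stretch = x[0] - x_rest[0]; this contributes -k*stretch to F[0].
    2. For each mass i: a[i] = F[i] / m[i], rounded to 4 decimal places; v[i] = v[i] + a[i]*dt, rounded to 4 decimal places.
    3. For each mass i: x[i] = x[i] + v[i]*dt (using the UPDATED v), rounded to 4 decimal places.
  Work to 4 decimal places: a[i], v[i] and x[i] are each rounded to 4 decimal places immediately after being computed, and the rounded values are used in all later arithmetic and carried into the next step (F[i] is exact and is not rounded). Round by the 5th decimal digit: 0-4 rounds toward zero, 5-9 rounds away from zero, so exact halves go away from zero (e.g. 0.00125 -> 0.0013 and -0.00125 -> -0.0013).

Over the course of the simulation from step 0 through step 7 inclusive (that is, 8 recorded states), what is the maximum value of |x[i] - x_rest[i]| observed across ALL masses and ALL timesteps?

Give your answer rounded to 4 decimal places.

Step 0: x=[2.0000 4.0000 10.0000 14.0000] v=[0.0000 0.0000 0.0000 -2.0000]
Step 1: x=[2.0000 8.0000 8.0000 12.0000] v=[0.0000 8.0000 -4.0000 -4.0000]
Step 2: x=[6.0000 6.0000 10.0000 9.0000] v=[8.0000 -4.0000 4.0000 -6.0000]
Step 3: x=[4.0000 8.0000 7.0000 10.0000] v=[-4.0000 4.0000 -6.0000 2.0000]
Step 4: x=[2.0000 5.0000 8.0000 11.0000] v=[-4.0000 -6.0000 2.0000 2.0000]
Step 5: x=[1.0000 2.0000 9.0000 12.0000] v=[-2.0000 -6.0000 2.0000 2.0000]
Step 6: x=[0.0000 5.0000 6.0000 13.0000] v=[-2.0000 6.0000 -6.0000 2.0000]
Step 7: x=[4.0000 4.0000 9.0000 10.0000] v=[8.0000 -2.0000 6.0000 -6.0000]
Max displacement = 4.0000

Answer: 4.0000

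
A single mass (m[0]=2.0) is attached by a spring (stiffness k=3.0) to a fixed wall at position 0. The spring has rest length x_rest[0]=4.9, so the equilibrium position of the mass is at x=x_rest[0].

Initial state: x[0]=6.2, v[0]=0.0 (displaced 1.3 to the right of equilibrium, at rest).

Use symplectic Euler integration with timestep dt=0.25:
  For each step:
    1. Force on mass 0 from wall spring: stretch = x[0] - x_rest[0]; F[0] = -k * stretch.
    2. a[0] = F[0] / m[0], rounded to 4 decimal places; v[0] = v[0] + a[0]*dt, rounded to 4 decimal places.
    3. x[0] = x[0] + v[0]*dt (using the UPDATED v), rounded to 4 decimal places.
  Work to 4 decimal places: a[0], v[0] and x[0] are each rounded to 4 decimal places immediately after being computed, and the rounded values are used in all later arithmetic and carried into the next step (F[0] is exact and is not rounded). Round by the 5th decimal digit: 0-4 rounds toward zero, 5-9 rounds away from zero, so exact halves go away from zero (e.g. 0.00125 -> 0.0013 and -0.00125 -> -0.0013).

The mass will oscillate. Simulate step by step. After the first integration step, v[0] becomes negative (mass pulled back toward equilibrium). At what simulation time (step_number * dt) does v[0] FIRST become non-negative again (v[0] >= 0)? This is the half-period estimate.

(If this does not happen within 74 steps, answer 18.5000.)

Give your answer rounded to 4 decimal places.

Step 0: x=[6.2000] v=[0.0000]
Step 1: x=[6.0781] v=[-0.4875]
Step 2: x=[5.8458] v=[-0.9293]
Step 3: x=[5.5248] v=[-1.2840]
Step 4: x=[5.1452] v=[-1.5183]
Step 5: x=[4.7426] v=[-1.6103]
Step 6: x=[4.3548] v=[-1.5513]
Step 7: x=[4.0181] v=[-1.3469]
Step 8: x=[3.7641] v=[-1.0162]
Step 9: x=[3.6166] v=[-0.5902]
Step 10: x=[3.5894] v=[-0.1089]
Step 11: x=[3.6851] v=[0.3826]
First v>=0 after going negative at step 11, time=2.7500

Answer: 2.7500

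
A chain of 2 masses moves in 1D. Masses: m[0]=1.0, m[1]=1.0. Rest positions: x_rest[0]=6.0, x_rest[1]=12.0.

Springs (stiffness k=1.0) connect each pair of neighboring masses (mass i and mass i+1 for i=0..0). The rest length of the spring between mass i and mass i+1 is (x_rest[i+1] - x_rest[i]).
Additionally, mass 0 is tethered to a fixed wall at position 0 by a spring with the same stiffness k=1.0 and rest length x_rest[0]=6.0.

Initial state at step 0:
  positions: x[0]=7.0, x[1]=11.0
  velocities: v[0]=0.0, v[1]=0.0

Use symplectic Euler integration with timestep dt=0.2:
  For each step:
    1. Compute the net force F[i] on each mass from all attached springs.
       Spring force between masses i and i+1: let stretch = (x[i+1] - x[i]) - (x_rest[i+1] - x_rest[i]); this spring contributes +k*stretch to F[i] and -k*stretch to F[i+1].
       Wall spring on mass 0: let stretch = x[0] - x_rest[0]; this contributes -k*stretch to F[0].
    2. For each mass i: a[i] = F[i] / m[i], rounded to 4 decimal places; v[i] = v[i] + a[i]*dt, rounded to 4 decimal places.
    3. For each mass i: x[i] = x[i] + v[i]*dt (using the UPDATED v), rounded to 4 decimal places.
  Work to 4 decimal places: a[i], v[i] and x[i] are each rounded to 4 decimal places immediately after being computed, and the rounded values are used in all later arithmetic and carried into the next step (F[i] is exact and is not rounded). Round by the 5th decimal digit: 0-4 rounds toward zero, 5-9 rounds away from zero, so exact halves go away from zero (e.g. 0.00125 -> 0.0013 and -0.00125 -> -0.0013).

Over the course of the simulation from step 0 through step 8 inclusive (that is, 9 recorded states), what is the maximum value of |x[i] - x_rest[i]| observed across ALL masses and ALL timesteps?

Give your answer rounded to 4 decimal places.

Answer: 1.1874

Derivation:
Step 0: x=[7.0000 11.0000] v=[0.0000 0.0000]
Step 1: x=[6.8800 11.0800] v=[-0.6000 0.4000]
Step 2: x=[6.6528 11.2320] v=[-1.1360 0.7600]
Step 3: x=[6.3427 11.4408] v=[-1.5507 1.0442]
Step 4: x=[5.9828 11.6857] v=[-1.7996 1.2246]
Step 5: x=[5.6117 11.9425] v=[-1.8556 1.2840]
Step 6: x=[5.2693 12.1861] v=[-1.7118 1.2178]
Step 7: x=[4.9928 12.3930] v=[-1.3823 1.0344]
Step 8: x=[4.8126 12.5439] v=[-0.9008 0.7544]
Max displacement = 1.1874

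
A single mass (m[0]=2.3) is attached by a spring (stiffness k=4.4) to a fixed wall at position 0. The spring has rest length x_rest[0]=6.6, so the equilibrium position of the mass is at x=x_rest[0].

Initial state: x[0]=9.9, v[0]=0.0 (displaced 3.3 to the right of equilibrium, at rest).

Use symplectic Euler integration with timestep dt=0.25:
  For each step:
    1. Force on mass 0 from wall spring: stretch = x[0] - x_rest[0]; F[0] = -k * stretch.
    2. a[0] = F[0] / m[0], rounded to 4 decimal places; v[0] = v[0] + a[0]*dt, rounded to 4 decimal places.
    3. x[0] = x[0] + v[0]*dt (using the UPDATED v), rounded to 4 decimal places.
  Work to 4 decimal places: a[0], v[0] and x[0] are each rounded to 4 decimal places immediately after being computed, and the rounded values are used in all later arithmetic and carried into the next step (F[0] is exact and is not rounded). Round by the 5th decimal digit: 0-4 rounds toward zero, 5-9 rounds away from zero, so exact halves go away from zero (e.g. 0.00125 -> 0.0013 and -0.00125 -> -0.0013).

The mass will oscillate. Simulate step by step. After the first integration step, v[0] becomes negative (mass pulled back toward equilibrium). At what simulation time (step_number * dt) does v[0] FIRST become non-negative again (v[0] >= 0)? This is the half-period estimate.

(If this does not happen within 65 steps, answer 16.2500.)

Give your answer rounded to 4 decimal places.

Step 0: x=[9.9000] v=[0.0000]
Step 1: x=[9.5054] v=[-1.5783]
Step 2: x=[8.7634] v=[-2.9679]
Step 3: x=[7.7628] v=[-4.0026]
Step 4: x=[6.6231] v=[-4.5587]
Step 5: x=[5.4807] v=[-4.5698]
Step 6: x=[4.4721] v=[-4.0345]
Step 7: x=[3.7179] v=[-3.0168]
Step 8: x=[3.3083] v=[-1.6384]
Step 9: x=[3.2923] v=[-0.0641]
Step 10: x=[3.6718] v=[1.5179]
First v>=0 after going negative at step 10, time=2.5000

Answer: 2.5000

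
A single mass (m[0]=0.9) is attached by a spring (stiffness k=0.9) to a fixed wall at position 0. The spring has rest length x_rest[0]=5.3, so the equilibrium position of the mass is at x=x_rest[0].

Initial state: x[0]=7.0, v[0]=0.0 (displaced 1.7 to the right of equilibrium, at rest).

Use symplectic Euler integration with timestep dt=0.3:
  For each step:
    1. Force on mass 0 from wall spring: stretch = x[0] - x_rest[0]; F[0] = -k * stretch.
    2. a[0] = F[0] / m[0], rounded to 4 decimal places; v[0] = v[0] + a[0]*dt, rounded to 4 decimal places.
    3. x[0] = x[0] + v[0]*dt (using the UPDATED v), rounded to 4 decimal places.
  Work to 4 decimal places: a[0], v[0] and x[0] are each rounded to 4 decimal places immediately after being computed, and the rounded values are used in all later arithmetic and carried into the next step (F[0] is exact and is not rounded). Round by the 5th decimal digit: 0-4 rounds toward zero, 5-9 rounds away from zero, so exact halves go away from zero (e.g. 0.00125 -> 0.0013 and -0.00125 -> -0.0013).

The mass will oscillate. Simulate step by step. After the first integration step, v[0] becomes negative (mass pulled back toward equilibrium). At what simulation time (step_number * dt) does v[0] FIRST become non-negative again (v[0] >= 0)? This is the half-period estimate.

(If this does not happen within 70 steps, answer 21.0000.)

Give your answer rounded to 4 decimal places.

Answer: 3.3000

Derivation:
Step 0: x=[7.0000] v=[0.0000]
Step 1: x=[6.8470] v=[-0.5100]
Step 2: x=[6.5548] v=[-0.9741]
Step 3: x=[6.1497] v=[-1.3505]
Step 4: x=[5.6681] v=[-1.6054]
Step 5: x=[5.1534] v=[-1.7158]
Step 6: x=[4.6519] v=[-1.6718]
Step 7: x=[4.2087] v=[-1.4774]
Step 8: x=[3.8637] v=[-1.1500]
Step 9: x=[3.6480] v=[-0.7191]
Step 10: x=[3.5810] v=[-0.2235]
Step 11: x=[3.6687] v=[0.2922]
First v>=0 after going negative at step 11, time=3.3000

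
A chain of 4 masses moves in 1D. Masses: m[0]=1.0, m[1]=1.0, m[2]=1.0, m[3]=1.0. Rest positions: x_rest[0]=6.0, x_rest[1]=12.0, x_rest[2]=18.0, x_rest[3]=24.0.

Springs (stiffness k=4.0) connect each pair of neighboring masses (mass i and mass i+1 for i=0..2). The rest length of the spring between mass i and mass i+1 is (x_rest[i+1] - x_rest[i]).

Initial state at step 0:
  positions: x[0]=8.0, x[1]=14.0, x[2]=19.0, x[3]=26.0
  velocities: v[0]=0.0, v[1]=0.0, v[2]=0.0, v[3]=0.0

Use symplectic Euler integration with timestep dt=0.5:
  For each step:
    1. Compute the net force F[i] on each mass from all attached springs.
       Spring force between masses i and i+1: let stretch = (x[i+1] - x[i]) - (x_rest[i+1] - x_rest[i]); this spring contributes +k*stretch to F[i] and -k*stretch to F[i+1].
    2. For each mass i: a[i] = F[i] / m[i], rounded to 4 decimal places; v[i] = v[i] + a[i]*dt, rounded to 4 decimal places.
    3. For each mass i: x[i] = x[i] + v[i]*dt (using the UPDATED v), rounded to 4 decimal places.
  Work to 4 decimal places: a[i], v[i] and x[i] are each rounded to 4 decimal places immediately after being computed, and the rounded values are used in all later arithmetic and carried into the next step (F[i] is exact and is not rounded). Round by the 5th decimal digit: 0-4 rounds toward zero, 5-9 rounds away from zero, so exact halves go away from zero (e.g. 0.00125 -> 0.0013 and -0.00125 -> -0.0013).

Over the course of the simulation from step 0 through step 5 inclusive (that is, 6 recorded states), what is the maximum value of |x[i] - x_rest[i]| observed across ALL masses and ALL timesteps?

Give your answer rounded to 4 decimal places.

Answer: 3.0000

Derivation:
Step 0: x=[8.0000 14.0000 19.0000 26.0000] v=[0.0000 0.0000 0.0000 0.0000]
Step 1: x=[8.0000 13.0000 21.0000 25.0000] v=[0.0000 -2.0000 4.0000 -2.0000]
Step 2: x=[7.0000 15.0000 19.0000 26.0000] v=[-2.0000 4.0000 -4.0000 2.0000]
Step 3: x=[8.0000 13.0000 20.0000 26.0000] v=[2.0000 -4.0000 2.0000 0.0000]
Step 4: x=[8.0000 13.0000 20.0000 26.0000] v=[0.0000 0.0000 0.0000 0.0000]
Step 5: x=[7.0000 15.0000 19.0000 26.0000] v=[-2.0000 4.0000 -2.0000 0.0000]
Max displacement = 3.0000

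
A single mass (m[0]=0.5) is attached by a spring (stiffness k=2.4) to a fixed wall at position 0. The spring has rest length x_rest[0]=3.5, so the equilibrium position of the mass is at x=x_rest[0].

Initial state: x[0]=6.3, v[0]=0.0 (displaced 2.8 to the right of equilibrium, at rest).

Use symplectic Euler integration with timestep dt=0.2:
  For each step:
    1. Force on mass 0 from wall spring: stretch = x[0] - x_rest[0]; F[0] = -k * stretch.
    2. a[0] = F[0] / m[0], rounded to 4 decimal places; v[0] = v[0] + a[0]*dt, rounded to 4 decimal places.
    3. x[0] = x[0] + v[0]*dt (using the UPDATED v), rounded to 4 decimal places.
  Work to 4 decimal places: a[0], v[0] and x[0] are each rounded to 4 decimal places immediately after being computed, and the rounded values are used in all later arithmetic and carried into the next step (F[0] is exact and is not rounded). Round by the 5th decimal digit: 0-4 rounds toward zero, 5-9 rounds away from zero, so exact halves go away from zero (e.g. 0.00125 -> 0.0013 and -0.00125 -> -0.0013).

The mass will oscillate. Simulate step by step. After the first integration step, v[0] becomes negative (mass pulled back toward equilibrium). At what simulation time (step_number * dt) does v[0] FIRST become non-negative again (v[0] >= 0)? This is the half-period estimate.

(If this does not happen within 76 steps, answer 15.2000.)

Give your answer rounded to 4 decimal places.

Step 0: x=[6.3000] v=[0.0000]
Step 1: x=[5.7624] v=[-2.6880]
Step 2: x=[4.7904] v=[-4.8599]
Step 3: x=[3.5707] v=[-6.0987]
Step 4: x=[2.3374] v=[-6.1666]
Step 5: x=[1.3273] v=[-5.0505]
Step 6: x=[0.7344] v=[-2.9647]
Step 7: x=[0.6725] v=[-0.3097]
Step 8: x=[1.1534] v=[2.4047]
First v>=0 after going negative at step 8, time=1.6000

Answer: 1.6000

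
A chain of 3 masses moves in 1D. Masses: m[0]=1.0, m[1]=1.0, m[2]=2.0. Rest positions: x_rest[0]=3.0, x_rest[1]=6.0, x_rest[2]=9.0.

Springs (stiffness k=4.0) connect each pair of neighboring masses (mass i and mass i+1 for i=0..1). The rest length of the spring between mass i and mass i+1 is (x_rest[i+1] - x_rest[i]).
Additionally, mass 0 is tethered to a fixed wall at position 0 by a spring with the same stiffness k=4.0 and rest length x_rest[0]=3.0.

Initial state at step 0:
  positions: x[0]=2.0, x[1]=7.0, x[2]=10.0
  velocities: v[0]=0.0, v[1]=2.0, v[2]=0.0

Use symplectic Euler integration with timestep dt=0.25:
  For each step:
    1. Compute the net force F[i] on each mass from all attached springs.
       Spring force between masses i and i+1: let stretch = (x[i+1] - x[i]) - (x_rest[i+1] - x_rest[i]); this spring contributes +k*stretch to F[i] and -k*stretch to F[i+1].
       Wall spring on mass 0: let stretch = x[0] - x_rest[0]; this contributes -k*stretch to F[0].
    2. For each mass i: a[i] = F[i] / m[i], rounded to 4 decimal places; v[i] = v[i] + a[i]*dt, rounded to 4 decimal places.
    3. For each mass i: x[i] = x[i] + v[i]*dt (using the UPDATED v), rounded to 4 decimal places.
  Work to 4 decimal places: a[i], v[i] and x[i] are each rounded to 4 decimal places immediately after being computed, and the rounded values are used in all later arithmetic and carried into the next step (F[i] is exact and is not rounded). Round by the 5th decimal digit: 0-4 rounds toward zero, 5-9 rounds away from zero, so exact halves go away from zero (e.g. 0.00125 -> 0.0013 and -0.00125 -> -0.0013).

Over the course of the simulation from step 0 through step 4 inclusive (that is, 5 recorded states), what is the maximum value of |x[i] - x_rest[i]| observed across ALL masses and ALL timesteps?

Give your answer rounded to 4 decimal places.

Answer: 1.8516

Derivation:
Step 0: x=[2.0000 7.0000 10.0000] v=[0.0000 2.0000 0.0000]
Step 1: x=[2.7500 7.0000 10.0000] v=[3.0000 0.0000 0.0000]
Step 2: x=[3.8750 6.6875 10.0000] v=[4.5000 -1.2500 0.0000]
Step 3: x=[4.7344 6.5000 9.9609] v=[3.4375 -0.7500 -0.1563]
Step 4: x=[4.8516 6.7363 9.8642] v=[0.4687 0.9453 -0.3868]
Max displacement = 1.8516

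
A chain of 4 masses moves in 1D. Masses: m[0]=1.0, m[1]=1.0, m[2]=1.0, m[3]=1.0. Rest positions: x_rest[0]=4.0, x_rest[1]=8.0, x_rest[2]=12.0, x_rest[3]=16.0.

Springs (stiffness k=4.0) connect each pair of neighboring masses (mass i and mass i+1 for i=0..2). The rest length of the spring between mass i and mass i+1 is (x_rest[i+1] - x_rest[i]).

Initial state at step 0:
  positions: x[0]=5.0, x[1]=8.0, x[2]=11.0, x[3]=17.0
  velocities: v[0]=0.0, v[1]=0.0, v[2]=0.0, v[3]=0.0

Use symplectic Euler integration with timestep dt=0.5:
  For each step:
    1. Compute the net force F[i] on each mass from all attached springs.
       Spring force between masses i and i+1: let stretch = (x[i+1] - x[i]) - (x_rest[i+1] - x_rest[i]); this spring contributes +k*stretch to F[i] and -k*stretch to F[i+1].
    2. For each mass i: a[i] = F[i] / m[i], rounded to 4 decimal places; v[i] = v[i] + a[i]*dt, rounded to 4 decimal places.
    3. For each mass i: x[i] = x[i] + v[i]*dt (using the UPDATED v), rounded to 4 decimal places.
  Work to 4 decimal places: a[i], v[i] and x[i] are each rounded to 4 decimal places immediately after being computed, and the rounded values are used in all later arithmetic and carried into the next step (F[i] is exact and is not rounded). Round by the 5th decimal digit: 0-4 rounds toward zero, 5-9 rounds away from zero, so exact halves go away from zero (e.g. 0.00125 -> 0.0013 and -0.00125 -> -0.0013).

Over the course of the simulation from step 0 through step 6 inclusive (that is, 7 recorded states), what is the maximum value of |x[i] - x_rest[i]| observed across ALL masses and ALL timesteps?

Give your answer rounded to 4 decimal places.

Step 0: x=[5.0000 8.0000 11.0000 17.0000] v=[0.0000 0.0000 0.0000 0.0000]
Step 1: x=[4.0000 8.0000 14.0000 15.0000] v=[-2.0000 0.0000 6.0000 -4.0000]
Step 2: x=[3.0000 10.0000 12.0000 16.0000] v=[-2.0000 4.0000 -4.0000 2.0000]
Step 3: x=[5.0000 7.0000 12.0000 17.0000] v=[4.0000 -6.0000 0.0000 2.0000]
Step 4: x=[5.0000 7.0000 12.0000 17.0000] v=[0.0000 0.0000 0.0000 0.0000]
Step 5: x=[3.0000 10.0000 12.0000 16.0000] v=[-4.0000 6.0000 0.0000 -2.0000]
Step 6: x=[4.0000 8.0000 14.0000 15.0000] v=[2.0000 -4.0000 4.0000 -2.0000]
Max displacement = 2.0000

Answer: 2.0000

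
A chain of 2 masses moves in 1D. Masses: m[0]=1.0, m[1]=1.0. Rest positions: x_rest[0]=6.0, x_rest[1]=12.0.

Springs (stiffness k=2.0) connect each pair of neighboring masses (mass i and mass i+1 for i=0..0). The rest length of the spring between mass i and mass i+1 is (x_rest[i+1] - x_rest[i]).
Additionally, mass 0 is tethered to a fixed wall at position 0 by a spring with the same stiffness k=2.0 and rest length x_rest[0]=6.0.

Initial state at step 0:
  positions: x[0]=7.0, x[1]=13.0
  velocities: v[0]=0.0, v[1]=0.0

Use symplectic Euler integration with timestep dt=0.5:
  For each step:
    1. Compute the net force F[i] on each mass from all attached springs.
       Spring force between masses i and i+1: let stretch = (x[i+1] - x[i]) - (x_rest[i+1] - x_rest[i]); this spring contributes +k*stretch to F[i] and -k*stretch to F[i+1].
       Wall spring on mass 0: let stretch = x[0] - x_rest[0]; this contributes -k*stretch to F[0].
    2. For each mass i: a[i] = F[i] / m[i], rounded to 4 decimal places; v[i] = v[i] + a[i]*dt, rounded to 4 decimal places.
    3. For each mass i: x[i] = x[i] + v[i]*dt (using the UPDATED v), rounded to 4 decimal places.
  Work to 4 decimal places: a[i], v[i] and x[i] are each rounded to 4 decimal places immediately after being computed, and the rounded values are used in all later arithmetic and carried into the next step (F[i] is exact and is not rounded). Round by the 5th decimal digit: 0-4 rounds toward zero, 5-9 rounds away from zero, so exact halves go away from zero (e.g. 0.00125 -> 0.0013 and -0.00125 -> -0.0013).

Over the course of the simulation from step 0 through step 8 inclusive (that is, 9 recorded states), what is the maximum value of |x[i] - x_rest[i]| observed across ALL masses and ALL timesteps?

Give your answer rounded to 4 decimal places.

Step 0: x=[7.0000 13.0000] v=[0.0000 0.0000]
Step 1: x=[6.5000 13.0000] v=[-1.0000 0.0000]
Step 2: x=[6.0000 12.7500] v=[-1.0000 -0.5000]
Step 3: x=[5.8750 12.1250] v=[-0.2500 -1.2500]
Step 4: x=[5.9375 11.3750] v=[0.1250 -1.5000]
Step 5: x=[5.7500 10.9063] v=[-0.3750 -0.9375]
Step 6: x=[5.2657 10.8594] v=[-0.9687 -0.0938]
Step 7: x=[4.9454 11.0157] v=[-0.6407 0.3125]
Step 8: x=[5.1875 11.1368] v=[0.4842 0.2422]
Max displacement = 1.1406

Answer: 1.1406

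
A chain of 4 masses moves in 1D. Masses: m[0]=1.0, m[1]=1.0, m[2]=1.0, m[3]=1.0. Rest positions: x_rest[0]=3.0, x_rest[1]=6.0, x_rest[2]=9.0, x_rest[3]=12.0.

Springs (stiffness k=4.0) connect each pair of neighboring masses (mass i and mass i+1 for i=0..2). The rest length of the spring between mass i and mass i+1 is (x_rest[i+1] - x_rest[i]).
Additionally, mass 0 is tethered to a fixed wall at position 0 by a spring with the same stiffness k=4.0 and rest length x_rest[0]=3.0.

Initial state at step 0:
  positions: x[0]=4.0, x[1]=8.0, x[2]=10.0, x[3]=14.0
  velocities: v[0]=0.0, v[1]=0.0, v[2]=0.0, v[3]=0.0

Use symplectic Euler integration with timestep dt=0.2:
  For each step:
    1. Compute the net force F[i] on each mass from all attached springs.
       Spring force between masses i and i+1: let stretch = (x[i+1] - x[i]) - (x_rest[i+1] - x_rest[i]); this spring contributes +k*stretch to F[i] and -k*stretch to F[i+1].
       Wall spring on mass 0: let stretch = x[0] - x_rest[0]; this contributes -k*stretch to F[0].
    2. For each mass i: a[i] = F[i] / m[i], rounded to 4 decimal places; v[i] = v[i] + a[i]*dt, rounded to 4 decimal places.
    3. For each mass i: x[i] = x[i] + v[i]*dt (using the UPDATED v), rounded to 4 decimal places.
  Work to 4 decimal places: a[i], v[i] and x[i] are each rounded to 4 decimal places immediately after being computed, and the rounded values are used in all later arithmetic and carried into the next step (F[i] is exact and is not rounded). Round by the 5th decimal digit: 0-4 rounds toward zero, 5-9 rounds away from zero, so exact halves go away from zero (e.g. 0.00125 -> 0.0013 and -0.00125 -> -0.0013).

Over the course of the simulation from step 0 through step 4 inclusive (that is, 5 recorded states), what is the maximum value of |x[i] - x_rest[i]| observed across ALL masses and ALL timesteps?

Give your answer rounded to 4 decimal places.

Step 0: x=[4.0000 8.0000 10.0000 14.0000] v=[0.0000 0.0000 0.0000 0.0000]
Step 1: x=[4.0000 7.6800 10.3200 13.8400] v=[0.0000 -1.6000 1.6000 -0.8000]
Step 2: x=[3.9488 7.1936 10.7808 13.5968] v=[-0.2560 -2.4320 2.3040 -1.2160]
Step 3: x=[3.7850 6.7620 11.1182 13.3830] v=[-0.8192 -2.1581 1.6870 -1.0688]
Step 4: x=[3.4919 6.5511 11.1210 13.2869] v=[-1.4656 -1.0547 0.0139 -0.4806]
Max displacement = 2.1210

Answer: 2.1210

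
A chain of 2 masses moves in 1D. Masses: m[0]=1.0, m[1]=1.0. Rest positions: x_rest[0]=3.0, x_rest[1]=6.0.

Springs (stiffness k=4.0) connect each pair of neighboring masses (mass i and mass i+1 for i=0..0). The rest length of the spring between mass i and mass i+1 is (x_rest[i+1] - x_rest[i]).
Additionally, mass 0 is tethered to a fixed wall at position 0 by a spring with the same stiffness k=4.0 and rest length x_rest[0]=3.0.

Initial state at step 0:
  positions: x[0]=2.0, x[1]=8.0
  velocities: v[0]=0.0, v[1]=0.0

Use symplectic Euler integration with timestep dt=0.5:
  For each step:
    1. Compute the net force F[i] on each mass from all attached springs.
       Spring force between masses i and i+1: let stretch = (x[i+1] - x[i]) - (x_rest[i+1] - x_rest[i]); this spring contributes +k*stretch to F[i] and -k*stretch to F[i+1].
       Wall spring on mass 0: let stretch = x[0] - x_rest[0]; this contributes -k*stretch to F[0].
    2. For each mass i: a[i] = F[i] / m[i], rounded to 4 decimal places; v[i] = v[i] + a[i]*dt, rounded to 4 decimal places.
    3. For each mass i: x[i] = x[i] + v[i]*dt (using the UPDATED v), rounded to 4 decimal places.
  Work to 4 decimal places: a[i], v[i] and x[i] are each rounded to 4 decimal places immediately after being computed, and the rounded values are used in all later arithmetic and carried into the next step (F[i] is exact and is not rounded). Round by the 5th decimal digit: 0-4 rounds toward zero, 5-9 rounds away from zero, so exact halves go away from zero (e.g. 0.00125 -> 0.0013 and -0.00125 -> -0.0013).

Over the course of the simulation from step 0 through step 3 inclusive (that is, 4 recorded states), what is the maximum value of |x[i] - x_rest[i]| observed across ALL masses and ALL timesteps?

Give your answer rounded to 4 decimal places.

Answer: 3.0000

Derivation:
Step 0: x=[2.0000 8.0000] v=[0.0000 0.0000]
Step 1: x=[6.0000 5.0000] v=[8.0000 -6.0000]
Step 2: x=[3.0000 6.0000] v=[-6.0000 2.0000]
Step 3: x=[0.0000 7.0000] v=[-6.0000 2.0000]
Max displacement = 3.0000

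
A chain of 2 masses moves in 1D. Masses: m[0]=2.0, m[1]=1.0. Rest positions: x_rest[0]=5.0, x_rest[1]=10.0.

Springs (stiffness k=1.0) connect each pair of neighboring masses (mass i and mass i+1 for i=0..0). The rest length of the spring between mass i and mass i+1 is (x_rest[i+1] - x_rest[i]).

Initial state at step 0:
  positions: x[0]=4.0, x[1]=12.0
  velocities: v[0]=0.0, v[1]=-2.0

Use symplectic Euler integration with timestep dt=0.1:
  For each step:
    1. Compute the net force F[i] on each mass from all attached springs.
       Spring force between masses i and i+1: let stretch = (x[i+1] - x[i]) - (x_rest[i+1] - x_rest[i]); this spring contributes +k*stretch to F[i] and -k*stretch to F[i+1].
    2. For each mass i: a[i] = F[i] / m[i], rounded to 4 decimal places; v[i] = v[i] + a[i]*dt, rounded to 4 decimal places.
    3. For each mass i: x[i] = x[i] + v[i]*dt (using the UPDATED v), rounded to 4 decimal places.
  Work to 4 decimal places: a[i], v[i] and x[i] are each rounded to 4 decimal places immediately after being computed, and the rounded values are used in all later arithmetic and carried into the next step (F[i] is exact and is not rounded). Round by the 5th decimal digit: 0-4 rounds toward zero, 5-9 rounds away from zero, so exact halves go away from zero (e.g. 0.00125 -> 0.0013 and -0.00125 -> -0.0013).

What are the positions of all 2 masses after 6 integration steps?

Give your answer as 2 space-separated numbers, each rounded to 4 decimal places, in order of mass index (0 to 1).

Step 0: x=[4.0000 12.0000] v=[0.0000 -2.0000]
Step 1: x=[4.0150 11.7700] v=[0.1500 -2.3000]
Step 2: x=[4.0438 11.5125] v=[0.2878 -2.5755]
Step 3: x=[4.0849 11.2303] v=[0.4112 -2.8224]
Step 4: x=[4.1368 10.9266] v=[0.5185 -3.0369]
Step 5: x=[4.1976 10.6050] v=[0.6080 -3.2159]
Step 6: x=[4.2654 10.2693] v=[0.6784 -3.3566]

Answer: 4.2654 10.2693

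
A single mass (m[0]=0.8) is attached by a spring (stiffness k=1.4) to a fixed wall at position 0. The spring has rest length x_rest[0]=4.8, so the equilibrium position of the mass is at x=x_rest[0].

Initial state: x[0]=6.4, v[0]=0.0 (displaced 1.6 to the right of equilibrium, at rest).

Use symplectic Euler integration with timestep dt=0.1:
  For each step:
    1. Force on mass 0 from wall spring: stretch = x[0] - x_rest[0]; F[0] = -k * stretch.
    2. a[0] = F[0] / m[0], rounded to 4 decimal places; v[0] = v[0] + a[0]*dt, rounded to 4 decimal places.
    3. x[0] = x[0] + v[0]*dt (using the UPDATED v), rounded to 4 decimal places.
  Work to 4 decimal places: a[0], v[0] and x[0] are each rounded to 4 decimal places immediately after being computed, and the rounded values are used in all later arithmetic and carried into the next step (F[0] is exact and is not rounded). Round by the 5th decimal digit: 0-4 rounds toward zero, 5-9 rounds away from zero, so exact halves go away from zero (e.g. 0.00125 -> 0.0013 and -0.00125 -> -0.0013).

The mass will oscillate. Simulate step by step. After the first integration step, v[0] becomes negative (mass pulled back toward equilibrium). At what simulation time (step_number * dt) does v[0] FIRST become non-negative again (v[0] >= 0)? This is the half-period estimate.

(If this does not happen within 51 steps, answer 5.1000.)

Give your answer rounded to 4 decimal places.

Step 0: x=[6.4000] v=[0.0000]
Step 1: x=[6.3720] v=[-0.2800]
Step 2: x=[6.3165] v=[-0.5551]
Step 3: x=[6.2345] v=[-0.8205]
Step 4: x=[6.1274] v=[-1.0715]
Step 5: x=[5.9970] v=[-1.3038]
Step 6: x=[5.8457] v=[-1.5133]
Step 7: x=[5.6761] v=[-1.6963]
Step 8: x=[5.4911] v=[-1.8496]
Step 9: x=[5.2941] v=[-1.9705]
Step 10: x=[5.0884] v=[-2.0570]
Step 11: x=[4.8777] v=[-2.1075]
Step 12: x=[4.6656] v=[-2.1211]
Step 13: x=[4.4558] v=[-2.0976]
Step 14: x=[4.2521] v=[-2.0374]
Step 15: x=[4.0580] v=[-1.9415]
Step 16: x=[3.8768] v=[-1.8117]
Step 17: x=[3.7118] v=[-1.6501]
Step 18: x=[3.5658] v=[-1.4597]
Step 19: x=[3.4414] v=[-1.2437]
Step 20: x=[3.3408] v=[-1.0059]
Step 21: x=[3.2658] v=[-0.7505]
Step 22: x=[3.2176] v=[-0.4820]
Step 23: x=[3.1971] v=[-0.2051]
Step 24: x=[3.2046] v=[0.0754]
First v>=0 after going negative at step 24, time=2.4000

Answer: 2.4000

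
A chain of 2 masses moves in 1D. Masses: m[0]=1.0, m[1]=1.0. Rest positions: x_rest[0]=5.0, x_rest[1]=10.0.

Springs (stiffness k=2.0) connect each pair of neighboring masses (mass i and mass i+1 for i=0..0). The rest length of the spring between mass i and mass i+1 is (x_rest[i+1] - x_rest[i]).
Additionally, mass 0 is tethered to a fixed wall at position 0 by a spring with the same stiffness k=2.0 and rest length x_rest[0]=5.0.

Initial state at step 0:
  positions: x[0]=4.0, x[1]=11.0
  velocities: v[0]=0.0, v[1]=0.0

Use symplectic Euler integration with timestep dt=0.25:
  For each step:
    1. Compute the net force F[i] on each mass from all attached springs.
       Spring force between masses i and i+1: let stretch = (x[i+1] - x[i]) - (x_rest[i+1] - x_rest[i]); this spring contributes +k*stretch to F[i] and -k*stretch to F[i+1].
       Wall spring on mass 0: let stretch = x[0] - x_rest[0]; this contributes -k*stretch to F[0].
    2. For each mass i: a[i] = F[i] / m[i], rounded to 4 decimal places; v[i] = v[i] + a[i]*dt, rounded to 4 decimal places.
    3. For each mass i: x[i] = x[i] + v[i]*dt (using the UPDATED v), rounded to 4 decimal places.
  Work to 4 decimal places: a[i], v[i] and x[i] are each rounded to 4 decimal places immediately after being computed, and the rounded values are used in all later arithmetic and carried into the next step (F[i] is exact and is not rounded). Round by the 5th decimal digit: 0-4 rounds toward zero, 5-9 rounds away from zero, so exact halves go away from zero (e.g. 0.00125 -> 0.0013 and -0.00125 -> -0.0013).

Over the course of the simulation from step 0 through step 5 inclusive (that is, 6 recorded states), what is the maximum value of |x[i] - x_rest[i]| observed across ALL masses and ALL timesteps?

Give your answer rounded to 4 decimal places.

Answer: 1.2820

Derivation:
Step 0: x=[4.0000 11.0000] v=[0.0000 0.0000]
Step 1: x=[4.3750 10.7500] v=[1.5000 -1.0000]
Step 2: x=[5.0000 10.3281] v=[2.5000 -1.6875]
Step 3: x=[5.6660 9.8652] v=[2.6641 -1.8516]
Step 4: x=[6.1487 9.5024] v=[1.9307 -1.4512]
Step 5: x=[6.2820 9.3454] v=[0.5332 -0.6281]
Max displacement = 1.2820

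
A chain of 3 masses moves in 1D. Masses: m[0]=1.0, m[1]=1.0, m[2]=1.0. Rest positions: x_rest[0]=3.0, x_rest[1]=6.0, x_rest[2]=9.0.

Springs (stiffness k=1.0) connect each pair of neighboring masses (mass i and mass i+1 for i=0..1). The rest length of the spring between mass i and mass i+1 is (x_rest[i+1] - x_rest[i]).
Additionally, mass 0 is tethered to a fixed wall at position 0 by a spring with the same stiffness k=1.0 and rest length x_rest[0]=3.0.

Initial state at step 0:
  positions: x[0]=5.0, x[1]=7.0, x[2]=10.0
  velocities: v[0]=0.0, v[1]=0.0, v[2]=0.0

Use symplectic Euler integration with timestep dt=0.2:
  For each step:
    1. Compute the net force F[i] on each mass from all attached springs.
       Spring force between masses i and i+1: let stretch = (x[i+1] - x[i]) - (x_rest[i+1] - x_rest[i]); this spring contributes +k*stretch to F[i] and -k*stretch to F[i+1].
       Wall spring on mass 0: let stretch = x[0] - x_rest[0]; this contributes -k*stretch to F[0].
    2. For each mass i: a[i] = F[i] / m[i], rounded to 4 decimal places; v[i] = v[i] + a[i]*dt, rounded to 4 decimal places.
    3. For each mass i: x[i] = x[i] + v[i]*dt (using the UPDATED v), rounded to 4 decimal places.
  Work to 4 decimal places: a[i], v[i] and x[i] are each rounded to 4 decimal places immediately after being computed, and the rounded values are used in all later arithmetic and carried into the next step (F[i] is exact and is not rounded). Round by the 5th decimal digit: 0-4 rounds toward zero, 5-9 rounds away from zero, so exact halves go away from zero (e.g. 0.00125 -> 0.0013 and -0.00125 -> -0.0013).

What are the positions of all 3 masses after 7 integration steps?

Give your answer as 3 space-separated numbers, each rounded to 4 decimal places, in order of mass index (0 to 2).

Step 0: x=[5.0000 7.0000 10.0000] v=[0.0000 0.0000 0.0000]
Step 1: x=[4.8800 7.0400 10.0000] v=[-0.6000 0.2000 0.0000]
Step 2: x=[4.6512 7.1120 10.0016] v=[-1.1440 0.3600 0.0080]
Step 3: x=[4.3348 7.2012 10.0076] v=[-1.5821 0.4458 0.0301]
Step 4: x=[3.9596 7.2880 10.0214] v=[-1.8758 0.4338 0.0688]
Step 5: x=[3.5592 7.3510 10.0458] v=[-2.0020 0.3148 0.1221]
Step 6: x=[3.1681 7.3701 10.0824] v=[-1.9555 0.0954 0.1831]
Step 7: x=[2.8184 7.3296 10.1305] v=[-1.7487 -0.2025 0.2406]

Answer: 2.8184 7.3296 10.1305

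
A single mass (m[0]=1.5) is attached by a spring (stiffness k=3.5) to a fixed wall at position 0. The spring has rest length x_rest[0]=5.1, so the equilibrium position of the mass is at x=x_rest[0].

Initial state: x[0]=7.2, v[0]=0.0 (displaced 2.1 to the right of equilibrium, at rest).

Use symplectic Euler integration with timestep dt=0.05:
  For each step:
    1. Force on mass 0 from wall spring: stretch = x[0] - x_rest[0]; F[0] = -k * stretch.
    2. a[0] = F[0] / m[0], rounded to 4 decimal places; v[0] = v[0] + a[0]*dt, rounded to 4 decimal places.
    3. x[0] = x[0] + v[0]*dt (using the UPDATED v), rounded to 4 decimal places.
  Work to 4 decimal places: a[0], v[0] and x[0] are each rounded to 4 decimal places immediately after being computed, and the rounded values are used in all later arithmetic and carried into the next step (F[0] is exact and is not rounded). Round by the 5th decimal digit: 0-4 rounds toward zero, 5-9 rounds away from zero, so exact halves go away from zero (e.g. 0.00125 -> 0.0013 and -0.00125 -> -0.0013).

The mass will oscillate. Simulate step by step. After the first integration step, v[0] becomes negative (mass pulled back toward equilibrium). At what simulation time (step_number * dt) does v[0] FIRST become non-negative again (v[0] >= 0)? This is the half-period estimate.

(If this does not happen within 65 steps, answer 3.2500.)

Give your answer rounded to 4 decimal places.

Answer: 2.1000

Derivation:
Step 0: x=[7.2000] v=[0.0000]
Step 1: x=[7.1878] v=[-0.2450]
Step 2: x=[7.1634] v=[-0.4886]
Step 3: x=[7.1269] v=[-0.7293]
Step 4: x=[7.0786] v=[-0.9658]
Step 5: x=[7.0188] v=[-1.1966]
Step 6: x=[6.9478] v=[-1.4205]
Step 7: x=[6.8660] v=[-1.6361]
Step 8: x=[6.7739] v=[-1.8421]
Step 9: x=[6.6720] v=[-2.0374]
Step 10: x=[6.5610] v=[-2.2208]
Step 11: x=[6.4414] v=[-2.3913]
Step 12: x=[6.3140] v=[-2.5478]
Step 13: x=[6.1795] v=[-2.6894]
Step 14: x=[6.0387] v=[-2.8153]
Step 15: x=[5.8925] v=[-2.9248]
Step 16: x=[5.7416] v=[-3.0173]
Step 17: x=[5.5870] v=[-3.0922]
Step 18: x=[5.4296] v=[-3.1490]
Step 19: x=[5.2702] v=[-3.1875]
Step 20: x=[5.1098] v=[-3.2074]
Step 21: x=[4.9494] v=[-3.2085]
Step 22: x=[4.7899] v=[-3.1909]
Step 23: x=[4.6322] v=[-3.1547]
Step 24: x=[4.4772] v=[-3.1001]
Step 25: x=[4.3258] v=[-3.0274]
Step 26: x=[4.1789] v=[-2.9371]
Step 27: x=[4.0374] v=[-2.8296]
Step 28: x=[3.9021] v=[-2.7056]
Step 29: x=[3.7738] v=[-2.5658]
Step 30: x=[3.6532] v=[-2.4111]
Step 31: x=[3.5411] v=[-2.2423]
Step 32: x=[3.4381] v=[-2.0604]
Step 33: x=[3.3448] v=[-1.8665]
Step 34: x=[3.2617] v=[-1.6617]
Step 35: x=[3.1893] v=[-1.4472]
Step 36: x=[3.1281] v=[-1.2243]
Step 37: x=[3.0784] v=[-0.9942]
Step 38: x=[3.0405] v=[-0.7583]
Step 39: x=[3.0146] v=[-0.5180]
Step 40: x=[3.0009] v=[-0.2747]
Step 41: x=[2.9994] v=[-0.0298]
Step 42: x=[3.0102] v=[0.2153]
First v>=0 after going negative at step 42, time=2.1000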